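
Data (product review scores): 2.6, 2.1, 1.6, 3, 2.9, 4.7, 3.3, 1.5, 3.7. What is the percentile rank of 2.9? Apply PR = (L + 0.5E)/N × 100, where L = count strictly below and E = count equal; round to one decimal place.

N = 9.
Strictly below 2.9: 4. Equal to 2.9: 1.
PR = (4 + 0.5·1)/9 × 100 = 50.0

50.0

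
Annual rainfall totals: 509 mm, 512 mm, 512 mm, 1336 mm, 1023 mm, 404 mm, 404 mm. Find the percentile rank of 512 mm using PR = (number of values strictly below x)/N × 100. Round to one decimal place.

42.9

N = 7.
Strictly below 512: 3. Equal to 512: 2.
PR = 3/7 × 100 = 42.9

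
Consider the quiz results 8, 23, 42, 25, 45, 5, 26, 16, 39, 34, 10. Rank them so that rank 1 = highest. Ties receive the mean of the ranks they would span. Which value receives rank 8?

16

Sorted (descending): 45, 42, 39, 34, 26, 25, 23, 16, 10, 8, 5
No ties — each value takes its position as its rank.
Rank 8 → value 16.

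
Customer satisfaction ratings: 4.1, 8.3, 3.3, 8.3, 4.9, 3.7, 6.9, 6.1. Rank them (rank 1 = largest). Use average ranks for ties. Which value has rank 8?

3.3

Sorted (descending): 8.3, 8.3, 6.9, 6.1, 4.9, 4.1, 3.7, 3.3
The 2 values of 8.3 occupy positions 1–2 → average rank (1+2)/2 = 1.5.
Rank 8 → value 3.3.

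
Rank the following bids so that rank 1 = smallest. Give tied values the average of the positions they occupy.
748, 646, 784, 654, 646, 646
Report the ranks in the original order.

5, 2, 6, 4, 2, 2

Sorted (ascending): 646, 646, 646, 654, 748, 784
The 3 values of 646 occupy positions 1–3 → average rank 2.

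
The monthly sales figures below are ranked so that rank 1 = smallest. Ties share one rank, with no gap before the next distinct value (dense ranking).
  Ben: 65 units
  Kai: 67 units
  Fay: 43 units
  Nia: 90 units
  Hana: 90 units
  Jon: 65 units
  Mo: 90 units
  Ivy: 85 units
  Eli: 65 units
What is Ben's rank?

2

Sorted (ascending): 43, 65, 65, 65, 67, 85, 90, 90, 90
The 3 values of 65 share dense rank 2.
The 3 values of 90 share dense rank 5.
Remaining distinct values take the next consecutive integers.
Ben has value 65 units → rank 2.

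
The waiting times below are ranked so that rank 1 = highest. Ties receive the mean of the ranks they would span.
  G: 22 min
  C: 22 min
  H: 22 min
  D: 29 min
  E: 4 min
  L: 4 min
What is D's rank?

Sorted (descending): 29, 22, 22, 22, 4, 4
The 3 values of 22 occupy positions 2–4 → average rank 3.
The 2 values of 4 occupy positions 5–6 → average rank (5+6)/2 = 5.5.
D has value 29 min → rank 1.

1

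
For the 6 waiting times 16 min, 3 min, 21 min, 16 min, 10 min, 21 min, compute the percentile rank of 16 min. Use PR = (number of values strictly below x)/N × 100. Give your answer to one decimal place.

33.3

N = 6.
Strictly below 16: 2. Equal to 16: 2.
PR = 2/6 × 100 = 33.3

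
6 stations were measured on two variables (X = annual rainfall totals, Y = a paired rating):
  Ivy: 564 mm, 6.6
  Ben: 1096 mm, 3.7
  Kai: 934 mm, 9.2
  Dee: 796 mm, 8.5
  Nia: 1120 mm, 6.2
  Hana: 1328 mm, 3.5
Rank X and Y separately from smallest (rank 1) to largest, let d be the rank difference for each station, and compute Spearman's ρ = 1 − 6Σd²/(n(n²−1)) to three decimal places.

Ranks of variable 1: 1, 4, 3, 2, 5, 6
Ranks of variable 2: 4, 2, 6, 5, 3, 1
d = r₁ − r₂: -3, 2, -3, -3, 2, 5
d²: 9, 4, 9, 9, 4, 25; Σd² = 60
ρ = 1 − 6·60/(6·35) = 1 − 360/210 = -0.714

-0.714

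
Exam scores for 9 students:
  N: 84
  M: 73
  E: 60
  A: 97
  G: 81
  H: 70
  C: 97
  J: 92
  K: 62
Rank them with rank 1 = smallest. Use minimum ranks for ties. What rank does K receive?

2

Sorted (ascending): 60, 62, 70, 73, 81, 84, 92, 97, 97
The 2 values of 97 occupy positions 8–9 → each gets rank 8.
K has value 62 → rank 2.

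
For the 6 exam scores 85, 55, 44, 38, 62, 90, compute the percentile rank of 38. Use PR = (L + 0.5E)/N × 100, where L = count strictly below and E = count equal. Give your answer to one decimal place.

8.3

N = 6.
Strictly below 38: 0. Equal to 38: 1.
PR = (0 + 0.5·1)/6 × 100 = 8.3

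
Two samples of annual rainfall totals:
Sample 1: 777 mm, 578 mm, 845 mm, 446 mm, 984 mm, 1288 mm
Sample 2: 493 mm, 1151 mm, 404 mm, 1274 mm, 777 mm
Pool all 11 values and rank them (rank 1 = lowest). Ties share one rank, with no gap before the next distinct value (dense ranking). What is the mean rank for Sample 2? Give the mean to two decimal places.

Sorted (ascending): 404, 446, 493, 578, 777, 777, 845, 984, 1151, 1274, 1288
The 2 values of 777 share dense rank 5.
Remaining distinct values take the next consecutive integers.
Sample 2 values → pooled ranks: 493→3, 1151→8, 404→1, 1274→9, 777→5
Mean rank = (3 + 8 + 1 + 9 + 5) / 5 = 5.20

5.20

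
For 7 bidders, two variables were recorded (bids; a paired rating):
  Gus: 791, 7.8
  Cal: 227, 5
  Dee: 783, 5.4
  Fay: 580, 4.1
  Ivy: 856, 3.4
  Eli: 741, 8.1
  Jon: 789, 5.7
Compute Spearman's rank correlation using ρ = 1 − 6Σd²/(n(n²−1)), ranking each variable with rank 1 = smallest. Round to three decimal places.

Ranks of variable 1: 6, 1, 4, 2, 7, 3, 5
Ranks of variable 2: 6, 3, 4, 2, 1, 7, 5
d = r₁ − r₂: 0, -2, 0, 0, 6, -4, 0
d²: 0, 4, 0, 0, 36, 16, 0; Σd² = 56
ρ = 1 − 6·56/(7·48) = 1 − 336/336 = 0.000

0.000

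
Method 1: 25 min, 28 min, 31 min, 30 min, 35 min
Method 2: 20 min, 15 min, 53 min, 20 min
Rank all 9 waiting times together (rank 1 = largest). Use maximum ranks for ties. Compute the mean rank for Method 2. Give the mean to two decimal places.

Sorted (descending): 53, 35, 31, 30, 28, 25, 20, 20, 15
The 2 values of 20 occupy positions 7–8 → each gets rank 8.
Method 2 values → pooled ranks: 20→8, 15→9, 53→1, 20→8
Mean rank = (8 + 9 + 1 + 8) / 4 = 6.50

6.50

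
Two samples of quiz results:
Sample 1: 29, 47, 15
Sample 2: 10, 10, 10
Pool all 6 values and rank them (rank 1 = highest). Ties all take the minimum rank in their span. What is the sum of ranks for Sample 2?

Sorted (descending): 47, 29, 15, 10, 10, 10
The 3 values of 10 occupy positions 4–6 → each gets rank 4.
Sample 2 values → pooled ranks: 10→4, 10→4, 10→4
Rank sum = 4 + 4 + 4 = 12

12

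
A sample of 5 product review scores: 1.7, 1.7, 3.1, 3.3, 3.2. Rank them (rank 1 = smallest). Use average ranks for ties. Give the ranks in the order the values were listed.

Sorted (ascending): 1.7, 1.7, 3.1, 3.2, 3.3
The 2 values of 1.7 occupy positions 1–2 → average rank (1+2)/2 = 1.5.

1.5, 1.5, 3, 5, 4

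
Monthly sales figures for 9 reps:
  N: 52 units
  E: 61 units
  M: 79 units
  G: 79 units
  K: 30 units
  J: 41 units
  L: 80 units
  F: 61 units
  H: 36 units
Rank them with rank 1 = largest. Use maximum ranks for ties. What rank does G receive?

3

Sorted (descending): 80, 79, 79, 61, 61, 52, 41, 36, 30
The 2 values of 79 occupy positions 2–3 → each gets rank 3.
The 2 values of 61 occupy positions 4–5 → each gets rank 5.
G has value 79 units → rank 3.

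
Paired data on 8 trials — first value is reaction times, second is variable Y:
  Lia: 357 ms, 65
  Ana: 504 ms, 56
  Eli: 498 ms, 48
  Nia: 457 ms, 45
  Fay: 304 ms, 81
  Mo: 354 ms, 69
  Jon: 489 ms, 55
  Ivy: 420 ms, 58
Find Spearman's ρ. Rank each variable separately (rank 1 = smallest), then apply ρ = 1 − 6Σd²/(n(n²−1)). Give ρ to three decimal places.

-0.786

Ranks of variable 1: 3, 8, 7, 5, 1, 2, 6, 4
Ranks of variable 2: 6, 4, 2, 1, 8, 7, 3, 5
d = r₁ − r₂: -3, 4, 5, 4, -7, -5, 3, -1
d²: 9, 16, 25, 16, 49, 25, 9, 1; Σd² = 150
ρ = 1 − 6·150/(8·63) = 1 − 900/504 = -0.786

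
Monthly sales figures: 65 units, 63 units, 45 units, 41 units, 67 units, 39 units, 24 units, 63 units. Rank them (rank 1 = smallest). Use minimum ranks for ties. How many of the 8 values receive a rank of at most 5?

6

Sorted (ascending): 24, 39, 41, 45, 63, 63, 65, 67
The 2 values of 63 occupy positions 5–6 → each gets rank 5.
Ranks ≤ 5: {1, 2, 3, 4, 5, 5} → 6 values.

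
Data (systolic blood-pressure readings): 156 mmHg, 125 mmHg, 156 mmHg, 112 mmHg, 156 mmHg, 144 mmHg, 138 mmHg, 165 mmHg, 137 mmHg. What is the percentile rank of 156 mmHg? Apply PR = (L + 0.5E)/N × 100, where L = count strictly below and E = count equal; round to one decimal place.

N = 9.
Strictly below 156: 5. Equal to 156: 3.
PR = (5 + 0.5·3)/9 × 100 = 72.2

72.2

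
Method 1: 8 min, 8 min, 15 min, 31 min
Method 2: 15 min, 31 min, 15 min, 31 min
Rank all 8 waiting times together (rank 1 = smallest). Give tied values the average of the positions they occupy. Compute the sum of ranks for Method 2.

22

Sorted (ascending): 8, 8, 15, 15, 15, 31, 31, 31
The 2 values of 8 occupy positions 1–2 → average rank (1+2)/2 = 1.5.
The 3 values of 15 occupy positions 3–5 → average rank 4.
The 3 values of 31 occupy positions 6–8 → average rank 7.
Method 2 values → pooled ranks: 15→4, 31→7, 15→4, 31→7
Rank sum = 4 + 7 + 4 + 7 = 22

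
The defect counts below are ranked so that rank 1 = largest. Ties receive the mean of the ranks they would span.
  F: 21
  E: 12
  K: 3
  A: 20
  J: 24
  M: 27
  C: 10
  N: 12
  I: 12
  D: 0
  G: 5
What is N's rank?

6

Sorted (descending): 27, 24, 21, 20, 12, 12, 12, 10, 5, 3, 0
The 3 values of 12 occupy positions 5–7 → average rank 6.
N has value 12 → rank 6.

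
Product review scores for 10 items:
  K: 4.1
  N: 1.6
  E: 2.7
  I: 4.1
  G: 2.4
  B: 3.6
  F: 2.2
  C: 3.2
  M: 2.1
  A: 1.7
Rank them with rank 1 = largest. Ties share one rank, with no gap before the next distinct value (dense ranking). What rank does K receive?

Sorted (descending): 4.1, 4.1, 3.6, 3.2, 2.7, 2.4, 2.2, 2.1, 1.7, 1.6
The 2 values of 4.1 share dense rank 1.
Remaining distinct values take the next consecutive integers.
K has value 4.1 → rank 1.

1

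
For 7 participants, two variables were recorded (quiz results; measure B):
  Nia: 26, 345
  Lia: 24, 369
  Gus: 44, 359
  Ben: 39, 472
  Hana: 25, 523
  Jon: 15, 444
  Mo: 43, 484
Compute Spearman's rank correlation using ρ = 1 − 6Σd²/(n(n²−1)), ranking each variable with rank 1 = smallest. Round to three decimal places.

-0.071

Ranks of variable 1: 4, 2, 7, 5, 3, 1, 6
Ranks of variable 2: 1, 3, 2, 5, 7, 4, 6
d = r₁ − r₂: 3, -1, 5, 0, -4, -3, 0
d²: 9, 1, 25, 0, 16, 9, 0; Σd² = 60
ρ = 1 − 6·60/(7·48) = 1 − 360/336 = -0.071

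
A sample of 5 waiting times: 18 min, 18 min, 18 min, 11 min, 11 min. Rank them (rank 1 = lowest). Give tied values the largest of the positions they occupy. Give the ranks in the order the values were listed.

Sorted (ascending): 11, 11, 18, 18, 18
The 2 values of 11 occupy positions 1–2 → each gets rank 2.
The 3 values of 18 occupy positions 3–5 → each gets rank 5.

5, 5, 5, 2, 2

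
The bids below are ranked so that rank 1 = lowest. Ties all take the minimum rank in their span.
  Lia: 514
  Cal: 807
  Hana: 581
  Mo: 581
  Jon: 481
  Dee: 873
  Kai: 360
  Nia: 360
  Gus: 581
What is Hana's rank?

Sorted (ascending): 360, 360, 481, 514, 581, 581, 581, 807, 873
The 2 values of 360 occupy positions 1–2 → each gets rank 1.
The 3 values of 581 occupy positions 5–7 → each gets rank 5.
Hana has value 581 → rank 5.

5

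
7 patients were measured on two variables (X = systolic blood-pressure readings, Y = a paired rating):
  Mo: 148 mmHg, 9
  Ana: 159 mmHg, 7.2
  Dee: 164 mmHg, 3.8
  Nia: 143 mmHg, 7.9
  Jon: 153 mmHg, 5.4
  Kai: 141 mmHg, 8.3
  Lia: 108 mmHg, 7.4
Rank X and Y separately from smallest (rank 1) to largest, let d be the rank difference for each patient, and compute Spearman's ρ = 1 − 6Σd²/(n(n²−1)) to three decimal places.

Ranks of variable 1: 4, 6, 7, 3, 5, 2, 1
Ranks of variable 2: 7, 3, 1, 5, 2, 6, 4
d = r₁ − r₂: -3, 3, 6, -2, 3, -4, -3
d²: 9, 9, 36, 4, 9, 16, 9; Σd² = 92
ρ = 1 − 6·92/(7·48) = 1 − 552/336 = -0.643

-0.643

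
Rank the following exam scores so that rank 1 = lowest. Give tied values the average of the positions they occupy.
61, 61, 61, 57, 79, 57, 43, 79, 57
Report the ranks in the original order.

Sorted (ascending): 43, 57, 57, 57, 61, 61, 61, 79, 79
The 3 values of 57 occupy positions 2–4 → average rank 3.
The 3 values of 61 occupy positions 5–7 → average rank 6.
The 2 values of 79 occupy positions 8–9 → average rank (8+9)/2 = 8.5.

6, 6, 6, 3, 8.5, 3, 1, 8.5, 3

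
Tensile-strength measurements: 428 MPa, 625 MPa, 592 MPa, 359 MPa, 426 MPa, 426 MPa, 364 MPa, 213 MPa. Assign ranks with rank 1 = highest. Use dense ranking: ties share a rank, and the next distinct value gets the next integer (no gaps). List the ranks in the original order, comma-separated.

Sorted (descending): 625, 592, 428, 426, 426, 364, 359, 213
The 2 values of 426 share dense rank 4.
Remaining distinct values take the next consecutive integers.

3, 1, 2, 6, 4, 4, 5, 7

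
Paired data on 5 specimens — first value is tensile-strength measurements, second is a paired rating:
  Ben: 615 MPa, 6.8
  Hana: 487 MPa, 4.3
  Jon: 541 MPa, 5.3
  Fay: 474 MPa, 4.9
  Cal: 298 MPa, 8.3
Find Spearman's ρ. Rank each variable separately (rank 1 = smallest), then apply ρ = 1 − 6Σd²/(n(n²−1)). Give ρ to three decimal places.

Ranks of variable 1: 5, 3, 4, 2, 1
Ranks of variable 2: 4, 1, 3, 2, 5
d = r₁ − r₂: 1, 2, 1, 0, -4
d²: 1, 4, 1, 0, 16; Σd² = 22
ρ = 1 − 6·22/(5·24) = 1 − 132/120 = -0.100

-0.100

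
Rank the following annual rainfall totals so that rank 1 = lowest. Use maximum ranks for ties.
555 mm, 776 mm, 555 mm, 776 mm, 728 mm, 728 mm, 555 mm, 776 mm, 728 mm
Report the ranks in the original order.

Sorted (ascending): 555, 555, 555, 728, 728, 728, 776, 776, 776
The 3 values of 555 occupy positions 1–3 → each gets rank 3.
The 3 values of 728 occupy positions 4–6 → each gets rank 6.
The 3 values of 776 occupy positions 7–9 → each gets rank 9.

3, 9, 3, 9, 6, 6, 3, 9, 6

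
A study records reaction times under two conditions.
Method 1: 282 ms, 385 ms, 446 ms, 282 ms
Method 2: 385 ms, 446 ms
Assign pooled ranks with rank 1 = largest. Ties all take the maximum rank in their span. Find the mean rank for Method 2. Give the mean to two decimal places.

Sorted (descending): 446, 446, 385, 385, 282, 282
The 2 values of 446 occupy positions 1–2 → each gets rank 2.
The 2 values of 385 occupy positions 3–4 → each gets rank 4.
The 2 values of 282 occupy positions 5–6 → each gets rank 6.
Method 2 values → pooled ranks: 385→4, 446→2
Mean rank = (4 + 2) / 2 = 3.00

3.00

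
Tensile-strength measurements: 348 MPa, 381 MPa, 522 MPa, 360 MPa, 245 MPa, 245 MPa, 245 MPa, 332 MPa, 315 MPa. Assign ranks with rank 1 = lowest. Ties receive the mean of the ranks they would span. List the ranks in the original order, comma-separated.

6, 8, 9, 7, 2, 2, 2, 5, 4

Sorted (ascending): 245, 245, 245, 315, 332, 348, 360, 381, 522
The 3 values of 245 occupy positions 1–3 → average rank 2.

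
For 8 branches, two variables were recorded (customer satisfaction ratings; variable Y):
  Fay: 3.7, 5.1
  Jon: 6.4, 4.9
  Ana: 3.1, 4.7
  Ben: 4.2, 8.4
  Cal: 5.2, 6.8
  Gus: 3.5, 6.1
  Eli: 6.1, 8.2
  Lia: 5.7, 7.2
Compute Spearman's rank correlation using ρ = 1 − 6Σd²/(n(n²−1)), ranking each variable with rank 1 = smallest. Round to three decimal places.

Ranks of variable 1: 3, 8, 1, 4, 5, 2, 7, 6
Ranks of variable 2: 3, 2, 1, 8, 5, 4, 7, 6
d = r₁ − r₂: 0, 6, 0, -4, 0, -2, 0, 0
d²: 0, 36, 0, 16, 0, 4, 0, 0; Σd² = 56
ρ = 1 − 6·56/(8·63) = 1 − 336/504 = 0.333

0.333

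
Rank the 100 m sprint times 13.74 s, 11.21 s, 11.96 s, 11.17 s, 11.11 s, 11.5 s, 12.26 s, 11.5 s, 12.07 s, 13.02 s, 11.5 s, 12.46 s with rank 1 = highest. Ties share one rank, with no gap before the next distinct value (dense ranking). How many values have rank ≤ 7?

9

Sorted (descending): 13.74, 13.02, 12.46, 12.26, 12.07, 11.96, 11.5, 11.5, 11.5, 11.21, 11.17, 11.11
The 3 values of 11.5 share dense rank 7.
Remaining distinct values take the next consecutive integers.
Ranks ≤ 7: {1, 2, 3, 4, 5, 6, 7, 7, 7} → 9 values.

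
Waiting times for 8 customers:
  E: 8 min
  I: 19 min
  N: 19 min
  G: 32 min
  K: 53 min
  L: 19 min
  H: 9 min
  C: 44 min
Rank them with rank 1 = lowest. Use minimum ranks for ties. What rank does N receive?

Sorted (ascending): 8, 9, 19, 19, 19, 32, 44, 53
The 3 values of 19 occupy positions 3–5 → each gets rank 3.
N has value 19 min → rank 3.

3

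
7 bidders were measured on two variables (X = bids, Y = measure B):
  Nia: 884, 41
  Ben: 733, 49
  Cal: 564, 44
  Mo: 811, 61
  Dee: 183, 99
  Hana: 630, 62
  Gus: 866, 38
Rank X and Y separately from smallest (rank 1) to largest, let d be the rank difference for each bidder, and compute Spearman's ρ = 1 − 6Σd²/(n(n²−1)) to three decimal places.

Ranks of variable 1: 7, 4, 2, 5, 1, 3, 6
Ranks of variable 2: 2, 4, 3, 5, 7, 6, 1
d = r₁ − r₂: 5, 0, -1, 0, -6, -3, 5
d²: 25, 0, 1, 0, 36, 9, 25; Σd² = 96
ρ = 1 − 6·96/(7·48) = 1 − 576/336 = -0.714

-0.714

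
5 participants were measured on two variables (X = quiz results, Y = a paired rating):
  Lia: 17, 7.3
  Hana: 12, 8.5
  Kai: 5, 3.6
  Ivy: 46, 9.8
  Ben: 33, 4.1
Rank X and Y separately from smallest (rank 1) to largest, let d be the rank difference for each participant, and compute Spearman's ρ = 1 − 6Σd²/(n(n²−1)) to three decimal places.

Ranks of variable 1: 3, 2, 1, 5, 4
Ranks of variable 2: 3, 4, 1, 5, 2
d = r₁ − r₂: 0, -2, 0, 0, 2
d²: 0, 4, 0, 0, 4; Σd² = 8
ρ = 1 − 6·8/(5·24) = 1 − 48/120 = 0.600

0.600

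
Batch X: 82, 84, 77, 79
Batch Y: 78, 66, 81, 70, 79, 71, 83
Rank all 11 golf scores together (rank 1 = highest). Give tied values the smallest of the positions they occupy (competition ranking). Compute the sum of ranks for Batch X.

17

Sorted (descending): 84, 83, 82, 81, 79, 79, 78, 77, 71, 70, 66
The 2 values of 79 occupy positions 5–6 → each gets rank 5.
Batch X values → pooled ranks: 82→3, 84→1, 77→8, 79→5
Rank sum = 3 + 1 + 8 + 5 = 17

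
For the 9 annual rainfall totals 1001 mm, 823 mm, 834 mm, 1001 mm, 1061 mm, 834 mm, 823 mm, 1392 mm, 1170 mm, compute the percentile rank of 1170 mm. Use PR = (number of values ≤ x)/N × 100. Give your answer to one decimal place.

N = 9.
Strictly below 1170: 7. Equal to 1170: 1.
PR = 8/9 × 100 = 88.9

88.9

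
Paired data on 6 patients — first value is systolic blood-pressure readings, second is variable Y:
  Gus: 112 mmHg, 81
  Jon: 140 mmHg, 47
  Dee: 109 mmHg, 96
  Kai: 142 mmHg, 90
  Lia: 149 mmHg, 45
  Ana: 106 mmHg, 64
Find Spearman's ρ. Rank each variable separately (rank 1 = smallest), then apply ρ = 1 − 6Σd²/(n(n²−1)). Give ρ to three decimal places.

-0.429

Ranks of variable 1: 3, 4, 2, 5, 6, 1
Ranks of variable 2: 4, 2, 6, 5, 1, 3
d = r₁ − r₂: -1, 2, -4, 0, 5, -2
d²: 1, 4, 16, 0, 25, 4; Σd² = 50
ρ = 1 − 6·50/(6·35) = 1 − 300/210 = -0.429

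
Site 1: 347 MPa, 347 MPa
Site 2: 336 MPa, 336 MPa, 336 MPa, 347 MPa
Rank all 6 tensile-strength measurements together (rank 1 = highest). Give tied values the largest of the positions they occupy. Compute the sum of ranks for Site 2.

Sorted (descending): 347, 347, 347, 336, 336, 336
The 3 values of 347 occupy positions 1–3 → each gets rank 3.
The 3 values of 336 occupy positions 4–6 → each gets rank 6.
Site 2 values → pooled ranks: 336→6, 336→6, 336→6, 347→3
Rank sum = 6 + 6 + 6 + 3 = 21

21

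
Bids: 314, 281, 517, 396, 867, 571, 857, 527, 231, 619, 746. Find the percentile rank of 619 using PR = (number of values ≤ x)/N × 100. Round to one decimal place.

N = 11.
Strictly below 619: 7. Equal to 619: 1.
PR = 8/11 × 100 = 72.7

72.7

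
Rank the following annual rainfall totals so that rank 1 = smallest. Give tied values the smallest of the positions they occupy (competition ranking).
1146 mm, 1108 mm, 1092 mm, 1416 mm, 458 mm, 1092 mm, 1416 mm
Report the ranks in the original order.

Sorted (ascending): 458, 1092, 1092, 1108, 1146, 1416, 1416
The 2 values of 1092 occupy positions 2–3 → each gets rank 2.
The 2 values of 1416 occupy positions 6–7 → each gets rank 6.

5, 4, 2, 6, 1, 2, 6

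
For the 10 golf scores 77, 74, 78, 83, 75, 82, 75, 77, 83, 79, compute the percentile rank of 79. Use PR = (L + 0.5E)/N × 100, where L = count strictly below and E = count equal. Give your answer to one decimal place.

65.0

N = 10.
Strictly below 79: 6. Equal to 79: 1.
PR = (6 + 0.5·1)/10 × 100 = 65.0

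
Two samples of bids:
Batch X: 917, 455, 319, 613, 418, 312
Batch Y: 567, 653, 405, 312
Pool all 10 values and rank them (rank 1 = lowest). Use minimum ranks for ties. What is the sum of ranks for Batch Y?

Sorted (ascending): 312, 312, 319, 405, 418, 455, 567, 613, 653, 917
The 2 values of 312 occupy positions 1–2 → each gets rank 1.
Batch Y values → pooled ranks: 567→7, 653→9, 405→4, 312→1
Rank sum = 7 + 9 + 4 + 1 = 21

21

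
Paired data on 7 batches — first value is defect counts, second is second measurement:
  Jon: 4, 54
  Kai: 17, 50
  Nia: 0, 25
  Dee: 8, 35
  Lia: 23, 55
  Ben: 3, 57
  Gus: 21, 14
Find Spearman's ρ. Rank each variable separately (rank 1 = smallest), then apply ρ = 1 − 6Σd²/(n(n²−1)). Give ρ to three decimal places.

Ranks of variable 1: 3, 5, 1, 4, 7, 2, 6
Ranks of variable 2: 5, 4, 2, 3, 6, 7, 1
d = r₁ − r₂: -2, 1, -1, 1, 1, -5, 5
d²: 4, 1, 1, 1, 1, 25, 25; Σd² = 58
ρ = 1 − 6·58/(7·48) = 1 − 348/336 = -0.036

-0.036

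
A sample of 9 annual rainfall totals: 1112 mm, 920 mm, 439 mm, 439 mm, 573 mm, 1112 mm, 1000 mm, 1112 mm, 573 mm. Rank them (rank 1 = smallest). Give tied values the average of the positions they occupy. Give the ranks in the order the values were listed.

8, 5, 1.5, 1.5, 3.5, 8, 6, 8, 3.5

Sorted (ascending): 439, 439, 573, 573, 920, 1000, 1112, 1112, 1112
The 2 values of 439 occupy positions 1–2 → average rank (1+2)/2 = 1.5.
The 2 values of 573 occupy positions 3–4 → average rank (3+4)/2 = 3.5.
The 3 values of 1112 occupy positions 7–9 → average rank 8.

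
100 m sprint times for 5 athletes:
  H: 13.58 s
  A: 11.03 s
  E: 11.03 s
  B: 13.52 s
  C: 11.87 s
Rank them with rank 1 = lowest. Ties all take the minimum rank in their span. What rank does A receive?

1

Sorted (ascending): 11.03, 11.03, 11.87, 13.52, 13.58
The 2 values of 11.03 occupy positions 1–2 → each gets rank 1.
A has value 11.03 s → rank 1.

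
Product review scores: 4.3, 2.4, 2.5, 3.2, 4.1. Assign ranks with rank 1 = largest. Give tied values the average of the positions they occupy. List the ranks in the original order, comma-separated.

Sorted (descending): 4.3, 4.1, 3.2, 2.5, 2.4
No ties — each value takes its position as its rank.

1, 5, 4, 3, 2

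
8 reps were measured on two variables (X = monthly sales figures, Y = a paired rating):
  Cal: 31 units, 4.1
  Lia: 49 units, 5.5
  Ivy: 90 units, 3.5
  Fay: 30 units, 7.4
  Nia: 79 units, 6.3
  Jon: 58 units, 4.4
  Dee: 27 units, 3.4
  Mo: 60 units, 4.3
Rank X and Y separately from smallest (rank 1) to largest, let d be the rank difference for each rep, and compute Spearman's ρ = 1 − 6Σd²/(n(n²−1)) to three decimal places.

0.048

Ranks of variable 1: 3, 4, 8, 2, 7, 5, 1, 6
Ranks of variable 2: 3, 6, 2, 8, 7, 5, 1, 4
d = r₁ − r₂: 0, -2, 6, -6, 0, 0, 0, 2
d²: 0, 4, 36, 36, 0, 0, 0, 4; Σd² = 80
ρ = 1 − 6·80/(8·63) = 1 − 480/504 = 0.048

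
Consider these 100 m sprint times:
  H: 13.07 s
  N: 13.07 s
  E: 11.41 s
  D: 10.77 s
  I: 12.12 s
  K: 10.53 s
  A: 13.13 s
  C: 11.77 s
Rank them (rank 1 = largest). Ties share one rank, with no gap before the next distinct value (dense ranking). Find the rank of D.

6

Sorted (descending): 13.13, 13.07, 13.07, 12.12, 11.77, 11.41, 10.77, 10.53
The 2 values of 13.07 share dense rank 2.
Remaining distinct values take the next consecutive integers.
D has value 10.77 s → rank 6.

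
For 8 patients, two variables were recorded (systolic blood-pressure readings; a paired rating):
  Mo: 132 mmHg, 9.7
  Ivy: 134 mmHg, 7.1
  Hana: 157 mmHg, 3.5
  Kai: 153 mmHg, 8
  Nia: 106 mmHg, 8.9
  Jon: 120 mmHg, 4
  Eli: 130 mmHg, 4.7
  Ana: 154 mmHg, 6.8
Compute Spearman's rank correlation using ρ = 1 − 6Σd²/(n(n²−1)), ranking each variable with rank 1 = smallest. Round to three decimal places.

-0.310

Ranks of variable 1: 4, 5, 8, 6, 1, 2, 3, 7
Ranks of variable 2: 8, 5, 1, 6, 7, 2, 3, 4
d = r₁ − r₂: -4, 0, 7, 0, -6, 0, 0, 3
d²: 16, 0, 49, 0, 36, 0, 0, 9; Σd² = 110
ρ = 1 − 6·110/(8·63) = 1 − 660/504 = -0.310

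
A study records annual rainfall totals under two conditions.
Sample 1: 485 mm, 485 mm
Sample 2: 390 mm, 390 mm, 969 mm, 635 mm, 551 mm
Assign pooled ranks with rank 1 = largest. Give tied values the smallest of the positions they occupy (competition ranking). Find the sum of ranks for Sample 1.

8

Sorted (descending): 969, 635, 551, 485, 485, 390, 390
The 2 values of 485 occupy positions 4–5 → each gets rank 4.
The 2 values of 390 occupy positions 6–7 → each gets rank 6.
Sample 1 values → pooled ranks: 485→4, 485→4
Rank sum = 4 + 4 = 8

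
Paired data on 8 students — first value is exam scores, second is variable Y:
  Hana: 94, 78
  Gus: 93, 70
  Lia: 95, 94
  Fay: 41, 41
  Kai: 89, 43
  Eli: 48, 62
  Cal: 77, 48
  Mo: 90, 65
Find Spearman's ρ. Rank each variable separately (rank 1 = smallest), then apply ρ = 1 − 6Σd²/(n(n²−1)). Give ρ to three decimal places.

Ranks of variable 1: 7, 6, 8, 1, 4, 2, 3, 5
Ranks of variable 2: 7, 6, 8, 1, 2, 4, 3, 5
d = r₁ − r₂: 0, 0, 0, 0, 2, -2, 0, 0
d²: 0, 0, 0, 0, 4, 4, 0, 0; Σd² = 8
ρ = 1 − 6·8/(8·63) = 1 − 48/504 = 0.905

0.905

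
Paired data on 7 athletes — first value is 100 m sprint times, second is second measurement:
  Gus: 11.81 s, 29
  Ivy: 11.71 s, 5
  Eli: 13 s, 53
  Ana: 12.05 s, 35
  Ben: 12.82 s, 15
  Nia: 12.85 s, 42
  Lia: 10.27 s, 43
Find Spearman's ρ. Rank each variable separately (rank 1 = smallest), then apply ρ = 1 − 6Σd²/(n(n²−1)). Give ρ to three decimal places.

0.357

Ranks of variable 1: 3, 2, 7, 4, 5, 6, 1
Ranks of variable 2: 3, 1, 7, 4, 2, 5, 6
d = r₁ − r₂: 0, 1, 0, 0, 3, 1, -5
d²: 0, 1, 0, 0, 9, 1, 25; Σd² = 36
ρ = 1 − 6·36/(7·48) = 1 − 216/336 = 0.357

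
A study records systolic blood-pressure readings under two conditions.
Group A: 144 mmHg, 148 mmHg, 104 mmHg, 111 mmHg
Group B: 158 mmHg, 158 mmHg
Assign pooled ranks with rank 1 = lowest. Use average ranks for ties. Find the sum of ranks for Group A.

10

Sorted (ascending): 104, 111, 144, 148, 158, 158
The 2 values of 158 occupy positions 5–6 → average rank (5+6)/2 = 5.5.
Group A values → pooled ranks: 144→3, 148→4, 104→1, 111→2
Rank sum = 3 + 4 + 1 + 2 = 10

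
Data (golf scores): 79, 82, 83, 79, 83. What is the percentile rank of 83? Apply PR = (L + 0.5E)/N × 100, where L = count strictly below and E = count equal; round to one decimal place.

N = 5.
Strictly below 83: 3. Equal to 83: 2.
PR = (3 + 0.5·2)/5 × 100 = 80.0

80.0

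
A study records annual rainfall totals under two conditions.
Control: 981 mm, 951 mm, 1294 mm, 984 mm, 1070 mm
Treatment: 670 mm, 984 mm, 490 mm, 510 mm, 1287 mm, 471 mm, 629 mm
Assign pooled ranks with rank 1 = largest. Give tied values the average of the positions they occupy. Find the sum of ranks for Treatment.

Sorted (descending): 1294, 1287, 1070, 984, 984, 981, 951, 670, 629, 510, 490, 471
The 2 values of 984 occupy positions 4–5 → average rank (4+5)/2 = 4.5.
Treatment values → pooled ranks: 670→8, 984→4.5, 490→11, 510→10, 1287→2, 471→12, 629→9
Rank sum = 8 + 4.5 + 11 + 10 + 2 + 12 + 9 = 56.5

56.5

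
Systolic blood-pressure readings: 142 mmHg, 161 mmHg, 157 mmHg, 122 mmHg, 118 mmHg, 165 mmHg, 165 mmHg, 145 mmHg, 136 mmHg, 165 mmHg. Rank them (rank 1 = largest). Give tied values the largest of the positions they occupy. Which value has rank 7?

142

Sorted (descending): 165, 165, 165, 161, 157, 145, 142, 136, 122, 118
The 3 values of 165 occupy positions 1–3 → each gets rank 3.
Rank 7 → value 142.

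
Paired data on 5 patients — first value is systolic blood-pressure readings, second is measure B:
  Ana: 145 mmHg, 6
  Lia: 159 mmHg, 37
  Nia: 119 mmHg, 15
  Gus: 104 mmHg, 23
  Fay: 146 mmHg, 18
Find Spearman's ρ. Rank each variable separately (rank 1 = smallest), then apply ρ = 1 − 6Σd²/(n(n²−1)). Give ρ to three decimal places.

0.300

Ranks of variable 1: 3, 5, 2, 1, 4
Ranks of variable 2: 1, 5, 2, 4, 3
d = r₁ − r₂: 2, 0, 0, -3, 1
d²: 4, 0, 0, 9, 1; Σd² = 14
ρ = 1 − 6·14/(5·24) = 1 − 84/120 = 0.300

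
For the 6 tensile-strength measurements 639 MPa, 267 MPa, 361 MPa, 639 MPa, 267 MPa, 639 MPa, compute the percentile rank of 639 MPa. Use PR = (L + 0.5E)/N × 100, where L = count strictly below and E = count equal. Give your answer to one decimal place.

N = 6.
Strictly below 639: 3. Equal to 639: 3.
PR = (3 + 0.5·3)/6 × 100 = 75.0

75.0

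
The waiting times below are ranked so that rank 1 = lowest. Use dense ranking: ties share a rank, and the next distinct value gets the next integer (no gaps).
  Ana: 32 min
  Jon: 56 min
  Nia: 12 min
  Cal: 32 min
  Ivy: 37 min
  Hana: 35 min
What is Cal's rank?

Sorted (ascending): 12, 32, 32, 35, 37, 56
The 2 values of 32 share dense rank 2.
Remaining distinct values take the next consecutive integers.
Cal has value 32 min → rank 2.

2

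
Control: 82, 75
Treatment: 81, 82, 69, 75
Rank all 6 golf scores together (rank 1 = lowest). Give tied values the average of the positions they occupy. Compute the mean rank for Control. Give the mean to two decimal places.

4.00

Sorted (ascending): 69, 75, 75, 81, 82, 82
The 2 values of 75 occupy positions 2–3 → average rank (2+3)/2 = 2.5.
The 2 values of 82 occupy positions 5–6 → average rank (5+6)/2 = 5.5.
Control values → pooled ranks: 82→5.5, 75→2.5
Mean rank = (5.5 + 2.5) / 2 = 4.00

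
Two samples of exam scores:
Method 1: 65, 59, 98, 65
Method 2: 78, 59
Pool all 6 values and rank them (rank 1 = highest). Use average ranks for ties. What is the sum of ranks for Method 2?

Sorted (descending): 98, 78, 65, 65, 59, 59
The 2 values of 65 occupy positions 3–4 → average rank (3+4)/2 = 3.5.
The 2 values of 59 occupy positions 5–6 → average rank (5+6)/2 = 5.5.
Method 2 values → pooled ranks: 78→2, 59→5.5
Rank sum = 2 + 5.5 = 7.5

7.5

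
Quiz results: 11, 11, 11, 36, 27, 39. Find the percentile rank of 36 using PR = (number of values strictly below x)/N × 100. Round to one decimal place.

N = 6.
Strictly below 36: 4. Equal to 36: 1.
PR = 4/6 × 100 = 66.7

66.7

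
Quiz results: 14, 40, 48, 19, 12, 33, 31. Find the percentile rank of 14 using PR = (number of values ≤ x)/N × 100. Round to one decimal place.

N = 7.
Strictly below 14: 1. Equal to 14: 1.
PR = 2/7 × 100 = 28.6

28.6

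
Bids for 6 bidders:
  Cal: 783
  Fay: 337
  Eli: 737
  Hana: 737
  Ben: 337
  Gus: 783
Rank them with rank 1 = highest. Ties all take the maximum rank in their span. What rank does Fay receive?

Sorted (descending): 783, 783, 737, 737, 337, 337
The 2 values of 783 occupy positions 1–2 → each gets rank 2.
The 2 values of 737 occupy positions 3–4 → each gets rank 4.
The 2 values of 337 occupy positions 5–6 → each gets rank 6.
Fay has value 337 → rank 6.

6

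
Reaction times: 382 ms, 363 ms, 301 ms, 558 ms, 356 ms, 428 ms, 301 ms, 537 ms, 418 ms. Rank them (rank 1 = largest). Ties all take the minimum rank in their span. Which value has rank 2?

Sorted (descending): 558, 537, 428, 418, 382, 363, 356, 301, 301
The 2 values of 301 occupy positions 8–9 → each gets rank 8.
Rank 2 → value 537.

537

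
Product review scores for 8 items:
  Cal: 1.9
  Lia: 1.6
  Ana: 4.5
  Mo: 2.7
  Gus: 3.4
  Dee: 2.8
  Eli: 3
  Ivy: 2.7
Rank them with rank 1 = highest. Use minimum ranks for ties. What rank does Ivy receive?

5

Sorted (descending): 4.5, 3.4, 3, 2.8, 2.7, 2.7, 1.9, 1.6
The 2 values of 2.7 occupy positions 5–6 → each gets rank 5.
Ivy has value 2.7 → rank 5.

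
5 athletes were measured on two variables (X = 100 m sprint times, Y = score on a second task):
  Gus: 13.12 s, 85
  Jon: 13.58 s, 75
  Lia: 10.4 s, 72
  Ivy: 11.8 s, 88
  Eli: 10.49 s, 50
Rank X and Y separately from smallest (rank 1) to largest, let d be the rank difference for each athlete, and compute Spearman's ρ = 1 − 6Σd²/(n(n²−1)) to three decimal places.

0.500

Ranks of variable 1: 4, 5, 1, 3, 2
Ranks of variable 2: 4, 3, 2, 5, 1
d = r₁ − r₂: 0, 2, -1, -2, 1
d²: 0, 4, 1, 4, 1; Σd² = 10
ρ = 1 − 6·10/(5·24) = 1 − 60/120 = 0.500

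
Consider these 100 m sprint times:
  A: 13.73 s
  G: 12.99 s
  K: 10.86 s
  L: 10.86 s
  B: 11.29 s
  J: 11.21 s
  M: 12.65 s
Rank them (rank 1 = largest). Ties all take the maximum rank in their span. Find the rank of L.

Sorted (descending): 13.73, 12.99, 12.65, 11.29, 11.21, 10.86, 10.86
The 2 values of 10.86 occupy positions 6–7 → each gets rank 7.
L has value 10.86 s → rank 7.

7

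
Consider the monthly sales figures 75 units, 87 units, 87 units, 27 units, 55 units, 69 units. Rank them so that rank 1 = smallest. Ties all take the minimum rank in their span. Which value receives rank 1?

27

Sorted (ascending): 27, 55, 69, 75, 87, 87
The 2 values of 87 occupy positions 5–6 → each gets rank 5.
Rank 1 → value 27.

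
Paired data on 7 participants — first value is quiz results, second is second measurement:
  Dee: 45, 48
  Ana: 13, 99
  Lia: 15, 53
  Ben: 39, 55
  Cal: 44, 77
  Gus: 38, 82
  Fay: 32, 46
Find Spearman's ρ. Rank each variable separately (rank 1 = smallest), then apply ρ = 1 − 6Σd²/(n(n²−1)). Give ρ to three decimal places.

Ranks of variable 1: 7, 1, 2, 5, 6, 4, 3
Ranks of variable 2: 2, 7, 3, 4, 5, 6, 1
d = r₁ − r₂: 5, -6, -1, 1, 1, -2, 2
d²: 25, 36, 1, 1, 1, 4, 4; Σd² = 72
ρ = 1 − 6·72/(7·48) = 1 − 432/336 = -0.286

-0.286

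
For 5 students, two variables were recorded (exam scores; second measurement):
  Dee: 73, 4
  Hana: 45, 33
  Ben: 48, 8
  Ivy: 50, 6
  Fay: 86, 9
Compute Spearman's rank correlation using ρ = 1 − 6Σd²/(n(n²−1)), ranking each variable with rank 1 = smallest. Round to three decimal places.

Ranks of variable 1: 4, 1, 2, 3, 5
Ranks of variable 2: 1, 5, 3, 2, 4
d = r₁ − r₂: 3, -4, -1, 1, 1
d²: 9, 16, 1, 1, 1; Σd² = 28
ρ = 1 − 6·28/(5·24) = 1 − 168/120 = -0.400

-0.400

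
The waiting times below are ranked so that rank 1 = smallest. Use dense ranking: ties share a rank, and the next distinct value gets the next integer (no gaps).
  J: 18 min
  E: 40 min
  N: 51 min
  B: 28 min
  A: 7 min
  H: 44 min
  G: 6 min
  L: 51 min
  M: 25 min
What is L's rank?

Sorted (ascending): 6, 7, 18, 25, 28, 40, 44, 51, 51
The 2 values of 51 share dense rank 8.
Remaining distinct values take the next consecutive integers.
L has value 51 min → rank 8.

8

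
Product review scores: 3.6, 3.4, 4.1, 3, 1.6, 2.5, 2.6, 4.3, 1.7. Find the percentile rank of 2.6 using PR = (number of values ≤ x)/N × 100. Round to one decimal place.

44.4

N = 9.
Strictly below 2.6: 3. Equal to 2.6: 1.
PR = 4/9 × 100 = 44.4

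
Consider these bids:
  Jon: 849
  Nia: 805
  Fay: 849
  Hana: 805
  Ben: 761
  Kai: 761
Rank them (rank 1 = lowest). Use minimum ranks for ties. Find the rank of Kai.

Sorted (ascending): 761, 761, 805, 805, 849, 849
The 2 values of 761 occupy positions 1–2 → each gets rank 1.
The 2 values of 805 occupy positions 3–4 → each gets rank 3.
The 2 values of 849 occupy positions 5–6 → each gets rank 5.
Kai has value 761 → rank 1.

1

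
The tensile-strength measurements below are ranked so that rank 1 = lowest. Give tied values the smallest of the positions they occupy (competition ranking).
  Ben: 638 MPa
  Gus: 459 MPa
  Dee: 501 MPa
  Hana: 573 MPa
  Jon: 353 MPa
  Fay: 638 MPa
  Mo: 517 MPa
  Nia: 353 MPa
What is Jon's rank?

1

Sorted (ascending): 353, 353, 459, 501, 517, 573, 638, 638
The 2 values of 353 occupy positions 1–2 → each gets rank 1.
The 2 values of 638 occupy positions 7–8 → each gets rank 7.
Jon has value 353 MPa → rank 1.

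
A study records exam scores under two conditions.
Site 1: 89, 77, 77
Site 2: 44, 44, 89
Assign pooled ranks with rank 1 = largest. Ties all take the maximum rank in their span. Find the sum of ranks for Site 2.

14

Sorted (descending): 89, 89, 77, 77, 44, 44
The 2 values of 89 occupy positions 1–2 → each gets rank 2.
The 2 values of 77 occupy positions 3–4 → each gets rank 4.
The 2 values of 44 occupy positions 5–6 → each gets rank 6.
Site 2 values → pooled ranks: 44→6, 44→6, 89→2
Rank sum = 6 + 6 + 2 = 14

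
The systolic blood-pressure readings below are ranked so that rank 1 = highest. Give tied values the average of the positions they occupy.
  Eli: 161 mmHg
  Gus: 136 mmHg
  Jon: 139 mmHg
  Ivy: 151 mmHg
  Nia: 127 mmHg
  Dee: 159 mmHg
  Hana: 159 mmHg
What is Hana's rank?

Sorted (descending): 161, 159, 159, 151, 139, 136, 127
The 2 values of 159 occupy positions 2–3 → average rank (2+3)/2 = 2.5.
Hana has value 159 mmHg → rank 2.5.

2.5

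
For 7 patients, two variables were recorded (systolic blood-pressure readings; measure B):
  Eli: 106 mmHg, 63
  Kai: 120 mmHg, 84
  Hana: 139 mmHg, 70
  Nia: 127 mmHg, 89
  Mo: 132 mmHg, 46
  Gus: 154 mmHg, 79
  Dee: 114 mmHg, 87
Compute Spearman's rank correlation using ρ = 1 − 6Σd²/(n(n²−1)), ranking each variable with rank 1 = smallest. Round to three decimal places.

-0.143

Ranks of variable 1: 1, 3, 6, 4, 5, 7, 2
Ranks of variable 2: 2, 5, 3, 7, 1, 4, 6
d = r₁ − r₂: -1, -2, 3, -3, 4, 3, -4
d²: 1, 4, 9, 9, 16, 9, 16; Σd² = 64
ρ = 1 − 6·64/(7·48) = 1 − 384/336 = -0.143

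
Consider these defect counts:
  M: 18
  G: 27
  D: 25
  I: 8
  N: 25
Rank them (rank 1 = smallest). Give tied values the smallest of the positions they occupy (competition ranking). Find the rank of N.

Sorted (ascending): 8, 18, 25, 25, 27
The 2 values of 25 occupy positions 3–4 → each gets rank 3.
N has value 25 → rank 3.

3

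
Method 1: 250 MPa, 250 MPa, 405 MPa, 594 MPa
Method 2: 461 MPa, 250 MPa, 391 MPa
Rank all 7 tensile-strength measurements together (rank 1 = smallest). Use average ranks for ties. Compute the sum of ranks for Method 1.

16

Sorted (ascending): 250, 250, 250, 391, 405, 461, 594
The 3 values of 250 occupy positions 1–3 → average rank 2.
Method 1 values → pooled ranks: 250→2, 250→2, 405→5, 594→7
Rank sum = 2 + 2 + 5 + 7 = 16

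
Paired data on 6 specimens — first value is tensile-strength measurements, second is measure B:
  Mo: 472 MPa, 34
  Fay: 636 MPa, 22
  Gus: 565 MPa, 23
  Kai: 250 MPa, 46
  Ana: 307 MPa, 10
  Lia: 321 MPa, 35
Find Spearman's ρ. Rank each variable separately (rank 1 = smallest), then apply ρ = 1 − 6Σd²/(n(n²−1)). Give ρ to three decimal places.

Ranks of variable 1: 4, 6, 5, 1, 2, 3
Ranks of variable 2: 4, 2, 3, 6, 1, 5
d = r₁ − r₂: 0, 4, 2, -5, 1, -2
d²: 0, 16, 4, 25, 1, 4; Σd² = 50
ρ = 1 − 6·50/(6·35) = 1 − 300/210 = -0.429

-0.429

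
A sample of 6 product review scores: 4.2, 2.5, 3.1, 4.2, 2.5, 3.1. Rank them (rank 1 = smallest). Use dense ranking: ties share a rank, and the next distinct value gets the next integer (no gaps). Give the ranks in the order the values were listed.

3, 1, 2, 3, 1, 2

Sorted (ascending): 2.5, 2.5, 3.1, 3.1, 4.2, 4.2
The 2 values of 2.5 share dense rank 1.
The 2 values of 3.1 share dense rank 2.
The 2 values of 4.2 share dense rank 3.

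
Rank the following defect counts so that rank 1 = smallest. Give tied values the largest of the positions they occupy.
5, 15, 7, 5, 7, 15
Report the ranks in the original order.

Sorted (ascending): 5, 5, 7, 7, 15, 15
The 2 values of 5 occupy positions 1–2 → each gets rank 2.
The 2 values of 7 occupy positions 3–4 → each gets rank 4.
The 2 values of 15 occupy positions 5–6 → each gets rank 6.

2, 6, 4, 2, 4, 6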